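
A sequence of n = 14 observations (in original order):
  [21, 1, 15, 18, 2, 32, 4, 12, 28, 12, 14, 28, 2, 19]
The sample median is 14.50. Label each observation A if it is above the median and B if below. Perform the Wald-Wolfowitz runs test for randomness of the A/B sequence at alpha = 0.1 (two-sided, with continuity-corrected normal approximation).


Step 1: Compute median = 14.50; label A = above, B = below.
Labels in order: ABAABABBABBABA  (n_A = 7, n_B = 7)
Step 2: Count runs R = 11.
Step 3: Under H0 (random ordering), E[R] = 2*n_A*n_B/(n_A+n_B) + 1 = 2*7*7/14 + 1 = 8.0000.
        Var[R] = 2*n_A*n_B*(2*n_A*n_B - n_A - n_B) / ((n_A+n_B)^2 * (n_A+n_B-1)) = 8232/2548 = 3.2308.
        SD[R] = 1.7974.
Step 4: Continuity-corrected z = (R - 0.5 - E[R]) / SD[R] = (11 - 0.5 - 8.0000) / 1.7974 = 1.3909.
Step 5: Two-sided p-value via normal approximation = 2*(1 - Phi(|z|)) = 0.164264.
Step 6: alpha = 0.1. fail to reject H0.

R = 11, z = 1.3909, p = 0.164264, fail to reject H0.


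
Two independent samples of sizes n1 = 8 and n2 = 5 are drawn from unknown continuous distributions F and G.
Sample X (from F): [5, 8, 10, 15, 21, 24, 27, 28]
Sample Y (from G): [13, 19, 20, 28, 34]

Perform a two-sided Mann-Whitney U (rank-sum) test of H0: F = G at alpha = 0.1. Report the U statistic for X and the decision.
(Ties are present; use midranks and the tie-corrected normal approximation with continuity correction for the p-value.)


Step 1: Combine and sort all 13 observations; assign midranks.
sorted (value, group): (5,X), (8,X), (10,X), (13,Y), (15,X), (19,Y), (20,Y), (21,X), (24,X), (27,X), (28,X), (28,Y), (34,Y)
ranks: 5->1, 8->2, 10->3, 13->4, 15->5, 19->6, 20->7, 21->8, 24->9, 27->10, 28->11.5, 28->11.5, 34->13
Step 2: Rank sum for X: R1 = 1 + 2 + 3 + 5 + 8 + 9 + 10 + 11.5 = 49.5.
Step 3: U_X = R1 - n1(n1+1)/2 = 49.5 - 8*9/2 = 49.5 - 36 = 13.5.
       U_Y = n1*n2 - U_X = 40 - 13.5 = 26.5.
Step 4: Ties are present, so use the tie-corrected normal approximation (with continuity correction) for the p-value.
Step 5: p-value = 0.379120; compare to alpha = 0.1. fail to reject H0.

U_X = 13.5, p = 0.379120, fail to reject H0 at alpha = 0.1.


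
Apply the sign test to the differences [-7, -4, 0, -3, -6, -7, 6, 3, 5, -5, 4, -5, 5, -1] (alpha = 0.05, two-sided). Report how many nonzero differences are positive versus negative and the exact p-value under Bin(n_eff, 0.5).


Step 1: Discard zero differences. Original n = 14; n_eff = number of nonzero differences = 13.
Nonzero differences (with sign): -7, -4, -3, -6, -7, +6, +3, +5, -5, +4, -5, +5, -1
Step 2: Count signs: positive = 5, negative = 8.
Step 3: Under H0: P(positive) = 0.5, so the number of positives S ~ Bin(13, 0.5).
Step 4: Two-sided exact p-value = sum of Bin(13,0.5) probabilities at or below the observed probability = 0.581055.
Step 5: alpha = 0.05. fail to reject H0.

n_eff = 13, pos = 5, neg = 8, p = 0.581055, fail to reject H0.


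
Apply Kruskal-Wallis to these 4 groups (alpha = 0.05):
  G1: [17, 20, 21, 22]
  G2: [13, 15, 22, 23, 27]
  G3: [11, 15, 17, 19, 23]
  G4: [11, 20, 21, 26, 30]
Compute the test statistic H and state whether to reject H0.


Step 1: Combine all N = 19 observations and assign midranks.
sorted (value, group, rank): (11,G3,1.5), (11,G4,1.5), (13,G2,3), (15,G2,4.5), (15,G3,4.5), (17,G1,6.5), (17,G3,6.5), (19,G3,8), (20,G1,9.5), (20,G4,9.5), (21,G1,11.5), (21,G4,11.5), (22,G1,13.5), (22,G2,13.5), (23,G2,15.5), (23,G3,15.5), (26,G4,17), (27,G2,18), (30,G4,19)
Step 2: Sum ranks within each group.
R_1 = 41 (n_1 = 4)
R_2 = 54.5 (n_2 = 5)
R_3 = 36 (n_3 = 5)
R_4 = 58.5 (n_4 = 5)
Step 3: H = 12/(N(N+1)) * sum(R_i^2/n_i) - 3(N+1)
     = 12/(19*20) * (41^2/4 + 54.5^2/5 + 36^2/5 + 58.5^2/5) - 3*20
     = 0.031579 * 1957.95 - 60
     = 1.830000.
Step 4: Ties present; correction factor C = 1 - 42/(19^3 - 19) = 0.993860. Corrected H = 1.830000 / 0.993860 = 1.841306.
Step 5: Under H0, H ~ chi^2(3); p-value = 0.605988.
Step 6: alpha = 0.05. fail to reject H0.

H = 1.8413, df = 3, p = 0.605988, fail to reject H0.


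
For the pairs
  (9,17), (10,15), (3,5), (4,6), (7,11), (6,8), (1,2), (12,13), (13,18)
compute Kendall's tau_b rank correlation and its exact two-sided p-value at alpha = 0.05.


Step 1: Enumerate the 36 unordered pairs (i,j) with i<j and classify each by sign(x_j-x_i) * sign(y_j-y_i).
  (1,2):dx=+1,dy=-2->D; (1,3):dx=-6,dy=-12->C; (1,4):dx=-5,dy=-11->C; (1,5):dx=-2,dy=-6->C
  (1,6):dx=-3,dy=-9->C; (1,7):dx=-8,dy=-15->C; (1,8):dx=+3,dy=-4->D; (1,9):dx=+4,dy=+1->C
  (2,3):dx=-7,dy=-10->C; (2,4):dx=-6,dy=-9->C; (2,5):dx=-3,dy=-4->C; (2,6):dx=-4,dy=-7->C
  (2,7):dx=-9,dy=-13->C; (2,8):dx=+2,dy=-2->D; (2,9):dx=+3,dy=+3->C; (3,4):dx=+1,dy=+1->C
  (3,5):dx=+4,dy=+6->C; (3,6):dx=+3,dy=+3->C; (3,7):dx=-2,dy=-3->C; (3,8):dx=+9,dy=+8->C
  (3,9):dx=+10,dy=+13->C; (4,5):dx=+3,dy=+5->C; (4,6):dx=+2,dy=+2->C; (4,7):dx=-3,dy=-4->C
  (4,8):dx=+8,dy=+7->C; (4,9):dx=+9,dy=+12->C; (5,6):dx=-1,dy=-3->C; (5,7):dx=-6,dy=-9->C
  (5,8):dx=+5,dy=+2->C; (5,9):dx=+6,dy=+7->C; (6,7):dx=-5,dy=-6->C; (6,8):dx=+6,dy=+5->C
  (6,9):dx=+7,dy=+10->C; (7,8):dx=+11,dy=+11->C; (7,9):dx=+12,dy=+16->C; (8,9):dx=+1,dy=+5->C
Step 2: C = 33, D = 3, total pairs = 36.
Step 3: tau = (C - D)/(n(n-1)/2) = (33 - 3)/36 = 0.833333.
Step 4: Exact two-sided p-value (enumerate n! = 362880 permutations of y under H0): p = 0.000854.
Step 5: alpha = 0.05. reject H0.

tau_b = 0.8333 (C=33, D=3), p = 0.000854, reject H0.


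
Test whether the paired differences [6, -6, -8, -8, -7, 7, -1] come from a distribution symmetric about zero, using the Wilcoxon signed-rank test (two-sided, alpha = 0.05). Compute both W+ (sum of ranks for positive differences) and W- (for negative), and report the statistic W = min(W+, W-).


Step 1: Drop any zero differences (none here) and take |d_i|.
|d| = [6, 6, 8, 8, 7, 7, 1]
Step 2: Midrank |d_i| (ties get averaged ranks).
ranks: |6|->2.5, |6|->2.5, |8|->6.5, |8|->6.5, |7|->4.5, |7|->4.5, |1|->1
Step 3: Attach original signs; sum ranks with positive sign and with negative sign.
W+ = 2.5 + 4.5 = 7
W- = 2.5 + 6.5 + 6.5 + 4.5 + 1 = 21
(Check: W+ + W- = 28 should equal n(n+1)/2 = 28.)
Step 4: Test statistic W = min(W+, W-) = 7.
Step 5: Ties in |d|, so use the tie-corrected normal approximation.
        E[W] = n(n+1)/4 = 7*8/4 = 14.
        Tie groups: |d|=6 (t=2), |d|=7 (t=2), |d|=8 (t=2); sum(t^3 - t) = 18.
        Var[W] = n(n+1)(2n+1)/24 - sum(t^3-t)/48 = 840/24 - 18/48 = 34.625.
        z = (W - E[W]) / sqrt(Var[W]) = (7 - 14) / 5.8843 = -1.1896.
        Two-sided p = 2*Phi(z) = 0.234201.
Step 6: alpha = 0.05. fail to reject H0.

W+ = 7, W- = 21, W = min = 7, p = 0.234201, fail to reject H0.


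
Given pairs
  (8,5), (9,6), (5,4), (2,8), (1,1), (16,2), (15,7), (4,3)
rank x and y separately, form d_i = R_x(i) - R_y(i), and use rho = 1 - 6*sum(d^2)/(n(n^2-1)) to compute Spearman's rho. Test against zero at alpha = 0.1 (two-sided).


Step 1: Rank x and y separately (midranks; no ties here).
rank(x): 8->5, 9->6, 5->4, 2->2, 1->1, 16->8, 15->7, 4->3
rank(y): 5->5, 6->6, 4->4, 8->8, 1->1, 2->2, 7->7, 3->3
Step 2: d_i = R_x(i) - R_y(i); compute d_i^2.
  (5-5)^2=0, (6-6)^2=0, (4-4)^2=0, (2-8)^2=36, (1-1)^2=0, (8-2)^2=36, (7-7)^2=0, (3-3)^2=0
sum(d^2) = 72.
Step 3: rho = 1 - 6*72 / (8*(8^2 - 1)) = 1 - 432/504 = 0.142857.
Step 4: Under H0, t = rho * sqrt((n-2)/(1-rho^2)) = 0.3536 ~ t(6).
Step 5: Two-sided p-value from the t-distribution with 6 df = 0.735765.
Step 6: alpha = 0.1. fail to reject H0.

rho = 0.1429, p = 0.735765, fail to reject H0 at alpha = 0.1.


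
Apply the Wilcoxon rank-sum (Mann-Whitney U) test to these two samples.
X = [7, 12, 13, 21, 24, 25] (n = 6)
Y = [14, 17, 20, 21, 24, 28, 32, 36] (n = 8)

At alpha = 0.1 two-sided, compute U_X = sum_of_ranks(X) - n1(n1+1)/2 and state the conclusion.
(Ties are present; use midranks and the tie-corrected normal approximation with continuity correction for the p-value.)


Step 1: Combine and sort all 14 observations; assign midranks.
sorted (value, group): (7,X), (12,X), (13,X), (14,Y), (17,Y), (20,Y), (21,X), (21,Y), (24,X), (24,Y), (25,X), (28,Y), (32,Y), (36,Y)
ranks: 7->1, 12->2, 13->3, 14->4, 17->5, 20->6, 21->7.5, 21->7.5, 24->9.5, 24->9.5, 25->11, 28->12, 32->13, 36->14
Step 2: Rank sum for X: R1 = 1 + 2 + 3 + 7.5 + 9.5 + 11 = 34.
Step 3: U_X = R1 - n1(n1+1)/2 = 34 - 6*7/2 = 34 - 21 = 13.
       U_Y = n1*n2 - U_X = 48 - 13 = 35.
Step 4: Ties are present, so use the tie-corrected normal approximation (with continuity correction) for the p-value.
Step 5: p-value = 0.174295; compare to alpha = 0.1. fail to reject H0.

U_X = 13, p = 0.174295, fail to reject H0 at alpha = 0.1.


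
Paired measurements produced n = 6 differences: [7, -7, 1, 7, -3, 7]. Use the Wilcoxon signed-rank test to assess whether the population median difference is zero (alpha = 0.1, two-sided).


Step 1: Drop any zero differences (none here) and take |d_i|.
|d| = [7, 7, 1, 7, 3, 7]
Step 2: Midrank |d_i| (ties get averaged ranks).
ranks: |7|->4.5, |7|->4.5, |1|->1, |7|->4.5, |3|->2, |7|->4.5
Step 3: Attach original signs; sum ranks with positive sign and with negative sign.
W+ = 4.5 + 1 + 4.5 + 4.5 = 14.5
W- = 4.5 + 2 = 6.5
(Check: W+ + W- = 21 should equal n(n+1)/2 = 21.)
Step 4: Test statistic W = min(W+, W-) = 6.5.
Step 5: Ties in |d|, so use the tie-corrected normal approximation.
        E[W] = n(n+1)/4 = 6*7/4 = 10.5.
        Tie groups: |d|=7 (t=4); sum(t^3 - t) = 60.
        Var[W] = n(n+1)(2n+1)/24 - sum(t^3-t)/48 = 546/24 - 60/48 = 21.5.
        z = (W - E[W]) / sqrt(Var[W]) = (6.5 - 10.5) / 4.6368 = -0.8627.
        Two-sided p = 2*Phi(z) = 0.388323.
Step 6: alpha = 0.1. fail to reject H0.

W+ = 14.5, W- = 6.5, W = min = 6.5, p = 0.388323, fail to reject H0.


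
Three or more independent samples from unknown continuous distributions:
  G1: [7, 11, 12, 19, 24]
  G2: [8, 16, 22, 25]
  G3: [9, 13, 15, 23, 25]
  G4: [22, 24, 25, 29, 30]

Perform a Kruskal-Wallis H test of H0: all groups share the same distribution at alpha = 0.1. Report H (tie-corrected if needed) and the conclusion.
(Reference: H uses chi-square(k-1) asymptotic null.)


Step 1: Combine all N = 19 observations and assign midranks.
sorted (value, group, rank): (7,G1,1), (8,G2,2), (9,G3,3), (11,G1,4), (12,G1,5), (13,G3,6), (15,G3,7), (16,G2,8), (19,G1,9), (22,G2,10.5), (22,G4,10.5), (23,G3,12), (24,G1,13.5), (24,G4,13.5), (25,G2,16), (25,G3,16), (25,G4,16), (29,G4,18), (30,G4,19)
Step 2: Sum ranks within each group.
R_1 = 32.5 (n_1 = 5)
R_2 = 36.5 (n_2 = 4)
R_3 = 44 (n_3 = 5)
R_4 = 77 (n_4 = 5)
Step 3: H = 12/(N(N+1)) * sum(R_i^2/n_i) - 3(N+1)
     = 12/(19*20) * (32.5^2/5 + 36.5^2/4 + 44^2/5 + 77^2/5) - 3*20
     = 0.031579 * 2117.31 - 60
     = 6.862500.
Step 4: Ties present; correction factor C = 1 - 36/(19^3 - 19) = 0.994737. Corrected H = 6.862500 / 0.994737 = 6.898810.
Step 5: Under H0, H ~ chi^2(3); p-value = 0.075194.
Step 6: alpha = 0.1. reject H0.

H = 6.8988, df = 3, p = 0.075194, reject H0.


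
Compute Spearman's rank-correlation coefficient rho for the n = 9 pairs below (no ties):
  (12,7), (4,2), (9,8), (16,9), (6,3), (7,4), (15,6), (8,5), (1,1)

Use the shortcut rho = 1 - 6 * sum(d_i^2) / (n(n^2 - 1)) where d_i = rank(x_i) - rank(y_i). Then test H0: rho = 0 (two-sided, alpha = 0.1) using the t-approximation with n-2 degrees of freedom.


Step 1: Rank x and y separately (midranks; no ties here).
rank(x): 12->7, 4->2, 9->6, 16->9, 6->3, 7->4, 15->8, 8->5, 1->1
rank(y): 7->7, 2->2, 8->8, 9->9, 3->3, 4->4, 6->6, 5->5, 1->1
Step 2: d_i = R_x(i) - R_y(i); compute d_i^2.
  (7-7)^2=0, (2-2)^2=0, (6-8)^2=4, (9-9)^2=0, (3-3)^2=0, (4-4)^2=0, (8-6)^2=4, (5-5)^2=0, (1-1)^2=0
sum(d^2) = 8.
Step 3: rho = 1 - 6*8 / (9*(9^2 - 1)) = 1 - 48/720 = 0.933333.
Step 4: Under H0, t = rho * sqrt((n-2)/(1-rho^2)) = 6.8783 ~ t(7).
Step 5: Two-sided p-value from the t-distribution with 7 df = 0.000236.
Step 6: alpha = 0.1. reject H0.

rho = 0.9333, p = 0.000236, reject H0 at alpha = 0.1.


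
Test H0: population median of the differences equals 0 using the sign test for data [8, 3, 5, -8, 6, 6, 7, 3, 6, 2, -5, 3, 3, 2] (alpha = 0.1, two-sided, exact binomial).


Step 1: Discard zero differences. Original n = 14; n_eff = number of nonzero differences = 14.
Nonzero differences (with sign): +8, +3, +5, -8, +6, +6, +7, +3, +6, +2, -5, +3, +3, +2
Step 2: Count signs: positive = 12, negative = 2.
Step 3: Under H0: P(positive) = 0.5, so the number of positives S ~ Bin(14, 0.5).
Step 4: Two-sided exact p-value = sum of Bin(14,0.5) probabilities at or below the observed probability = 0.012939.
Step 5: alpha = 0.1. reject H0.

n_eff = 14, pos = 12, neg = 2, p = 0.012939, reject H0.


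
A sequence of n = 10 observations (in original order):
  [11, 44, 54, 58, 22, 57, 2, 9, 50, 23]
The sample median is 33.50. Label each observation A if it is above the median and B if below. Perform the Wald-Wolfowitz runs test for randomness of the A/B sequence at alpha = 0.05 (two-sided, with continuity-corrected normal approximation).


Step 1: Compute median = 33.50; label A = above, B = below.
Labels in order: BAAABABBAB  (n_A = 5, n_B = 5)
Step 2: Count runs R = 7.
Step 3: Under H0 (random ordering), E[R] = 2*n_A*n_B/(n_A+n_B) + 1 = 2*5*5/10 + 1 = 6.0000.
        Var[R] = 2*n_A*n_B*(2*n_A*n_B - n_A - n_B) / ((n_A+n_B)^2 * (n_A+n_B-1)) = 2000/900 = 2.2222.
        SD[R] = 1.4907.
Step 4: Continuity-corrected z = (R - 0.5 - E[R]) / SD[R] = (7 - 0.5 - 6.0000) / 1.4907 = 0.3354.
Step 5: Two-sided p-value via normal approximation = 2*(1 - Phi(|z|)) = 0.737316.
Step 6: alpha = 0.05. fail to reject H0.

R = 7, z = 0.3354, p = 0.737316, fail to reject H0.


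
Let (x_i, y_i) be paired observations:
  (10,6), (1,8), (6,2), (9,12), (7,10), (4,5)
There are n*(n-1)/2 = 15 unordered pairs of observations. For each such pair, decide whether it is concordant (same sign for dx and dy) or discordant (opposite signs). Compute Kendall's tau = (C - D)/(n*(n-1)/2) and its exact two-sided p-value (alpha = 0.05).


Step 1: Enumerate the 15 unordered pairs (i,j) with i<j and classify each by sign(x_j-x_i) * sign(y_j-y_i).
  (1,2):dx=-9,dy=+2->D; (1,3):dx=-4,dy=-4->C; (1,4):dx=-1,dy=+6->D; (1,5):dx=-3,dy=+4->D
  (1,6):dx=-6,dy=-1->C; (2,3):dx=+5,dy=-6->D; (2,4):dx=+8,dy=+4->C; (2,5):dx=+6,dy=+2->C
  (2,6):dx=+3,dy=-3->D; (3,4):dx=+3,dy=+10->C; (3,5):dx=+1,dy=+8->C; (3,6):dx=-2,dy=+3->D
  (4,5):dx=-2,dy=-2->C; (4,6):dx=-5,dy=-7->C; (5,6):dx=-3,dy=-5->C
Step 2: C = 9, D = 6, total pairs = 15.
Step 3: tau = (C - D)/(n(n-1)/2) = (9 - 6)/15 = 0.200000.
Step 4: Exact two-sided p-value (enumerate n! = 720 permutations of y under H0): p = 0.719444.
Step 5: alpha = 0.05. fail to reject H0.

tau_b = 0.2000 (C=9, D=6), p = 0.719444, fail to reject H0.


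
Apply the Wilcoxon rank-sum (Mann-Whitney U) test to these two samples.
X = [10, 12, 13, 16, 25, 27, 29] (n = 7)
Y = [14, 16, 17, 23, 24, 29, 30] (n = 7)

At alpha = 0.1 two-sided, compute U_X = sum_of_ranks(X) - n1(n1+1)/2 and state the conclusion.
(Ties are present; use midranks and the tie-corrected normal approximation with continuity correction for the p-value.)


Step 1: Combine and sort all 14 observations; assign midranks.
sorted (value, group): (10,X), (12,X), (13,X), (14,Y), (16,X), (16,Y), (17,Y), (23,Y), (24,Y), (25,X), (27,X), (29,X), (29,Y), (30,Y)
ranks: 10->1, 12->2, 13->3, 14->4, 16->5.5, 16->5.5, 17->7, 23->8, 24->9, 25->10, 27->11, 29->12.5, 29->12.5, 30->14
Step 2: Rank sum for X: R1 = 1 + 2 + 3 + 5.5 + 10 + 11 + 12.5 = 45.
Step 3: U_X = R1 - n1(n1+1)/2 = 45 - 7*8/2 = 45 - 28 = 17.
       U_Y = n1*n2 - U_X = 49 - 17 = 32.
Step 4: Ties are present, so use the tie-corrected normal approximation (with continuity correction) for the p-value.
Step 5: p-value = 0.370039; compare to alpha = 0.1. fail to reject H0.

U_X = 17, p = 0.370039, fail to reject H0 at alpha = 0.1.


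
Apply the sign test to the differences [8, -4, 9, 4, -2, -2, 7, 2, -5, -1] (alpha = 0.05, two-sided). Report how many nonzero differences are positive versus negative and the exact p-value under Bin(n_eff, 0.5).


Step 1: Discard zero differences. Original n = 10; n_eff = number of nonzero differences = 10.
Nonzero differences (with sign): +8, -4, +9, +4, -2, -2, +7, +2, -5, -1
Step 2: Count signs: positive = 5, negative = 5.
Step 3: Under H0: P(positive) = 0.5, so the number of positives S ~ Bin(10, 0.5).
Step 4: Two-sided exact p-value = sum of Bin(10,0.5) probabilities at or below the observed probability = 1.000000.
Step 5: alpha = 0.05. fail to reject H0.

n_eff = 10, pos = 5, neg = 5, p = 1.000000, fail to reject H0.


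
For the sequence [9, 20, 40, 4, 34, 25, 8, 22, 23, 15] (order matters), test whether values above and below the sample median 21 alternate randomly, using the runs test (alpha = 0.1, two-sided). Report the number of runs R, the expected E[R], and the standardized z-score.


Step 1: Compute median = 21; label A = above, B = below.
Labels in order: BBABAABAAB  (n_A = 5, n_B = 5)
Step 2: Count runs R = 7.
Step 3: Under H0 (random ordering), E[R] = 2*n_A*n_B/(n_A+n_B) + 1 = 2*5*5/10 + 1 = 6.0000.
        Var[R] = 2*n_A*n_B*(2*n_A*n_B - n_A - n_B) / ((n_A+n_B)^2 * (n_A+n_B-1)) = 2000/900 = 2.2222.
        SD[R] = 1.4907.
Step 4: Continuity-corrected z = (R - 0.5 - E[R]) / SD[R] = (7 - 0.5 - 6.0000) / 1.4907 = 0.3354.
Step 5: Two-sided p-value via normal approximation = 2*(1 - Phi(|z|)) = 0.737316.
Step 6: alpha = 0.1. fail to reject H0.

R = 7, z = 0.3354, p = 0.737316, fail to reject H0.


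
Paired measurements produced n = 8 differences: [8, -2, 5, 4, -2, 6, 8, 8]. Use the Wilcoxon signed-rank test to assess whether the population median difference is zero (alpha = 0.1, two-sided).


Step 1: Drop any zero differences (none here) and take |d_i|.
|d| = [8, 2, 5, 4, 2, 6, 8, 8]
Step 2: Midrank |d_i| (ties get averaged ranks).
ranks: |8|->7, |2|->1.5, |5|->4, |4|->3, |2|->1.5, |6|->5, |8|->7, |8|->7
Step 3: Attach original signs; sum ranks with positive sign and with negative sign.
W+ = 7 + 4 + 3 + 5 + 7 + 7 = 33
W- = 1.5 + 1.5 = 3
(Check: W+ + W- = 36 should equal n(n+1)/2 = 36.)
Step 4: Test statistic W = min(W+, W-) = 3.
Step 5: Ties in |d|, so use the tie-corrected normal approximation.
        E[W] = n(n+1)/4 = 8*9/4 = 18.
        Tie groups: |d|=2 (t=2), |d|=8 (t=3); sum(t^3 - t) = 30.
        Var[W] = n(n+1)(2n+1)/24 - sum(t^3-t)/48 = 1224/24 - 30/48 = 50.375.
        z = (W - E[W]) / sqrt(Var[W]) = (3 - 18) / 7.0975 = -2.1134.
        Two-sided p = 2*Phi(z) = 0.034566.
Step 6: alpha = 0.1. reject H0.

W+ = 33, W- = 3, W = min = 3, p = 0.034566, reject H0.


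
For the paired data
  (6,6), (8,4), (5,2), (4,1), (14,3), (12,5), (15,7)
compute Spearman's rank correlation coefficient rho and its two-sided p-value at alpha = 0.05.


Step 1: Rank x and y separately (midranks; no ties here).
rank(x): 6->3, 8->4, 5->2, 4->1, 14->6, 12->5, 15->7
rank(y): 6->6, 4->4, 2->2, 1->1, 3->3, 5->5, 7->7
Step 2: d_i = R_x(i) - R_y(i); compute d_i^2.
  (3-6)^2=9, (4-4)^2=0, (2-2)^2=0, (1-1)^2=0, (6-3)^2=9, (5-5)^2=0, (7-7)^2=0
sum(d^2) = 18.
Step 3: rho = 1 - 6*18 / (7*(7^2 - 1)) = 1 - 108/336 = 0.678571.
Step 4: Under H0, t = rho * sqrt((n-2)/(1-rho^2)) = 2.0657 ~ t(5).
Step 5: Two-sided p-value from the t-distribution with 5 df = 0.093750.
Step 6: alpha = 0.05. fail to reject H0.

rho = 0.6786, p = 0.093750, fail to reject H0 at alpha = 0.05.


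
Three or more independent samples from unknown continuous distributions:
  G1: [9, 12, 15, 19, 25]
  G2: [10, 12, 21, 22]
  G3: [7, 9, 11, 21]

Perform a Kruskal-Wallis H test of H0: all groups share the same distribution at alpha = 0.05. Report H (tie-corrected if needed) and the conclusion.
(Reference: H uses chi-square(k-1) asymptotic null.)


Step 1: Combine all N = 13 observations and assign midranks.
sorted (value, group, rank): (7,G3,1), (9,G1,2.5), (9,G3,2.5), (10,G2,4), (11,G3,5), (12,G1,6.5), (12,G2,6.5), (15,G1,8), (19,G1,9), (21,G2,10.5), (21,G3,10.5), (22,G2,12), (25,G1,13)
Step 2: Sum ranks within each group.
R_1 = 39 (n_1 = 5)
R_2 = 33 (n_2 = 4)
R_3 = 19 (n_3 = 4)
Step 3: H = 12/(N(N+1)) * sum(R_i^2/n_i) - 3(N+1)
     = 12/(13*14) * (39^2/5 + 33^2/4 + 19^2/4) - 3*14
     = 0.065934 * 666.7 - 42
     = 1.958242.
Step 4: Ties present; correction factor C = 1 - 18/(13^3 - 13) = 0.991758. Corrected H = 1.958242 / 0.991758 = 1.974515.
Step 5: Under H0, H ~ chi^2(2); p-value = 0.372597.
Step 6: alpha = 0.05. fail to reject H0.

H = 1.9745, df = 2, p = 0.372597, fail to reject H0.


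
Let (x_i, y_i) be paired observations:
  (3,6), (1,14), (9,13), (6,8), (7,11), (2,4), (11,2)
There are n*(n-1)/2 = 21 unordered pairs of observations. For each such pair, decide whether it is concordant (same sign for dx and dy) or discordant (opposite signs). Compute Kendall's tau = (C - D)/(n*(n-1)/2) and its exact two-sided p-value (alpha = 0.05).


Step 1: Enumerate the 21 unordered pairs (i,j) with i<j and classify each by sign(x_j-x_i) * sign(y_j-y_i).
  (1,2):dx=-2,dy=+8->D; (1,3):dx=+6,dy=+7->C; (1,4):dx=+3,dy=+2->C; (1,5):dx=+4,dy=+5->C
  (1,6):dx=-1,dy=-2->C; (1,7):dx=+8,dy=-4->D; (2,3):dx=+8,dy=-1->D; (2,4):dx=+5,dy=-6->D
  (2,5):dx=+6,dy=-3->D; (2,6):dx=+1,dy=-10->D; (2,7):dx=+10,dy=-12->D; (3,4):dx=-3,dy=-5->C
  (3,5):dx=-2,dy=-2->C; (3,6):dx=-7,dy=-9->C; (3,7):dx=+2,dy=-11->D; (4,5):dx=+1,dy=+3->C
  (4,6):dx=-4,dy=-4->C; (4,7):dx=+5,dy=-6->D; (5,6):dx=-5,dy=-7->C; (5,7):dx=+4,dy=-9->D
  (6,7):dx=+9,dy=-2->D
Step 2: C = 10, D = 11, total pairs = 21.
Step 3: tau = (C - D)/(n(n-1)/2) = (10 - 11)/21 = -0.047619.
Step 4: Exact two-sided p-value (enumerate n! = 5040 permutations of y under H0): p = 1.000000.
Step 5: alpha = 0.05. fail to reject H0.

tau_b = -0.0476 (C=10, D=11), p = 1.000000, fail to reject H0.


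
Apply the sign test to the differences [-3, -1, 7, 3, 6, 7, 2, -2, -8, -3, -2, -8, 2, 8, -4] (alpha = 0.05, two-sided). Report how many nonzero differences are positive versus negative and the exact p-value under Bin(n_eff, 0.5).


Step 1: Discard zero differences. Original n = 15; n_eff = number of nonzero differences = 15.
Nonzero differences (with sign): -3, -1, +7, +3, +6, +7, +2, -2, -8, -3, -2, -8, +2, +8, -4
Step 2: Count signs: positive = 7, negative = 8.
Step 3: Under H0: P(positive) = 0.5, so the number of positives S ~ Bin(15, 0.5).
Step 4: Two-sided exact p-value = sum of Bin(15,0.5) probabilities at or below the observed probability = 1.000000.
Step 5: alpha = 0.05. fail to reject H0.

n_eff = 15, pos = 7, neg = 8, p = 1.000000, fail to reject H0.


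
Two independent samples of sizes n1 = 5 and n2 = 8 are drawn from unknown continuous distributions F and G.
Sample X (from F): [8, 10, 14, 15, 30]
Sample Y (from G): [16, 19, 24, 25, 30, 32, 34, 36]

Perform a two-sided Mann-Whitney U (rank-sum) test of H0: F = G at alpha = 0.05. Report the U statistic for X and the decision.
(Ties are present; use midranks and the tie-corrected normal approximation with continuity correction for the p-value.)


Step 1: Combine and sort all 13 observations; assign midranks.
sorted (value, group): (8,X), (10,X), (14,X), (15,X), (16,Y), (19,Y), (24,Y), (25,Y), (30,X), (30,Y), (32,Y), (34,Y), (36,Y)
ranks: 8->1, 10->2, 14->3, 15->4, 16->5, 19->6, 24->7, 25->8, 30->9.5, 30->9.5, 32->11, 34->12, 36->13
Step 2: Rank sum for X: R1 = 1 + 2 + 3 + 4 + 9.5 = 19.5.
Step 3: U_X = R1 - n1(n1+1)/2 = 19.5 - 5*6/2 = 19.5 - 15 = 4.5.
       U_Y = n1*n2 - U_X = 40 - 4.5 = 35.5.
Step 4: Ties are present, so use the tie-corrected normal approximation (with continuity correction) for the p-value.
Step 5: p-value = 0.027892; compare to alpha = 0.05. reject H0.

U_X = 4.5, p = 0.027892, reject H0 at alpha = 0.05.


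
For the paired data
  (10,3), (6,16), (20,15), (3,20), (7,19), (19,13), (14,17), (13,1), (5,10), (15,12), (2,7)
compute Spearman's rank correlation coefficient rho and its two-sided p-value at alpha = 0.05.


Step 1: Rank x and y separately (midranks; no ties here).
rank(x): 10->6, 6->4, 20->11, 3->2, 7->5, 19->10, 14->8, 13->7, 5->3, 15->9, 2->1
rank(y): 3->2, 16->8, 15->7, 20->11, 19->10, 13->6, 17->9, 1->1, 10->4, 12->5, 7->3
Step 2: d_i = R_x(i) - R_y(i); compute d_i^2.
  (6-2)^2=16, (4-8)^2=16, (11-7)^2=16, (2-11)^2=81, (5-10)^2=25, (10-6)^2=16, (8-9)^2=1, (7-1)^2=36, (3-4)^2=1, (9-5)^2=16, (1-3)^2=4
sum(d^2) = 228.
Step 3: rho = 1 - 6*228 / (11*(11^2 - 1)) = 1 - 1368/1320 = -0.036364.
Step 4: Under H0, t = rho * sqrt((n-2)/(1-rho^2)) = -0.1092 ~ t(9).
Step 5: Two-sided p-value from the t-distribution with 9 df = 0.915468.
Step 6: alpha = 0.05. fail to reject H0.

rho = -0.0364, p = 0.915468, fail to reject H0 at alpha = 0.05.


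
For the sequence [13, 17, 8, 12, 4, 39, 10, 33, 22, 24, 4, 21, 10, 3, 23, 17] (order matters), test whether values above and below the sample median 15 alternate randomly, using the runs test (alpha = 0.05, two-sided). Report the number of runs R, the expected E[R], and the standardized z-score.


Step 1: Compute median = 15; label A = above, B = below.
Labels in order: BABBBABAAABABBAA  (n_A = 8, n_B = 8)
Step 2: Count runs R = 10.
Step 3: Under H0 (random ordering), E[R] = 2*n_A*n_B/(n_A+n_B) + 1 = 2*8*8/16 + 1 = 9.0000.
        Var[R] = 2*n_A*n_B*(2*n_A*n_B - n_A - n_B) / ((n_A+n_B)^2 * (n_A+n_B-1)) = 14336/3840 = 3.7333.
        SD[R] = 1.9322.
Step 4: Continuity-corrected z = (R - 0.5 - E[R]) / SD[R] = (10 - 0.5 - 9.0000) / 1.9322 = 0.2588.
Step 5: Two-sided p-value via normal approximation = 2*(1 - Phi(|z|)) = 0.795809.
Step 6: alpha = 0.05. fail to reject H0.

R = 10, z = 0.2588, p = 0.795809, fail to reject H0.


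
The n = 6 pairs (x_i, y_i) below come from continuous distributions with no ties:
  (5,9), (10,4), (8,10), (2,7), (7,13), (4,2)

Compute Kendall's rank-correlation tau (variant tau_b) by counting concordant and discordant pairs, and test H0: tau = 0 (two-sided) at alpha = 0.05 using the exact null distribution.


Step 1: Enumerate the 15 unordered pairs (i,j) with i<j and classify each by sign(x_j-x_i) * sign(y_j-y_i).
  (1,2):dx=+5,dy=-5->D; (1,3):dx=+3,dy=+1->C; (1,4):dx=-3,dy=-2->C; (1,5):dx=+2,dy=+4->C
  (1,6):dx=-1,dy=-7->C; (2,3):dx=-2,dy=+6->D; (2,4):dx=-8,dy=+3->D; (2,5):dx=-3,dy=+9->D
  (2,6):dx=-6,dy=-2->C; (3,4):dx=-6,dy=-3->C; (3,5):dx=-1,dy=+3->D; (3,6):dx=-4,dy=-8->C
  (4,5):dx=+5,dy=+6->C; (4,6):dx=+2,dy=-5->D; (5,6):dx=-3,dy=-11->C
Step 2: C = 9, D = 6, total pairs = 15.
Step 3: tau = (C - D)/(n(n-1)/2) = (9 - 6)/15 = 0.200000.
Step 4: Exact two-sided p-value (enumerate n! = 720 permutations of y under H0): p = 0.719444.
Step 5: alpha = 0.05. fail to reject H0.

tau_b = 0.2000 (C=9, D=6), p = 0.719444, fail to reject H0.


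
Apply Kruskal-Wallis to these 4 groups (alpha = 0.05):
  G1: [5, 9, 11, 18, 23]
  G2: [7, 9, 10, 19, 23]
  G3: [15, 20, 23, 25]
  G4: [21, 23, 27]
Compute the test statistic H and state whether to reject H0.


Step 1: Combine all N = 17 observations and assign midranks.
sorted (value, group, rank): (5,G1,1), (7,G2,2), (9,G1,3.5), (9,G2,3.5), (10,G2,5), (11,G1,6), (15,G3,7), (18,G1,8), (19,G2,9), (20,G3,10), (21,G4,11), (23,G1,13.5), (23,G2,13.5), (23,G3,13.5), (23,G4,13.5), (25,G3,16), (27,G4,17)
Step 2: Sum ranks within each group.
R_1 = 32 (n_1 = 5)
R_2 = 33 (n_2 = 5)
R_3 = 46.5 (n_3 = 4)
R_4 = 41.5 (n_4 = 3)
Step 3: H = 12/(N(N+1)) * sum(R_i^2/n_i) - 3(N+1)
     = 12/(17*18) * (32^2/5 + 33^2/5 + 46.5^2/4 + 41.5^2/3) - 3*18
     = 0.039216 * 1537.25 - 54
     = 6.284150.
Step 4: Ties present; correction factor C = 1 - 66/(17^3 - 17) = 0.986520. Corrected H = 6.284150 / 0.986520 = 6.370021.
Step 5: Under H0, H ~ chi^2(3); p-value = 0.094932.
Step 6: alpha = 0.05. fail to reject H0.

H = 6.3700, df = 3, p = 0.094932, fail to reject H0.


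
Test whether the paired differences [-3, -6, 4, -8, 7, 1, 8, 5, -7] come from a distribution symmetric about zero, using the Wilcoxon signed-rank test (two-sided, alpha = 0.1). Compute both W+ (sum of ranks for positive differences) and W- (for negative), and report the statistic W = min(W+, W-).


Step 1: Drop any zero differences (none here) and take |d_i|.
|d| = [3, 6, 4, 8, 7, 1, 8, 5, 7]
Step 2: Midrank |d_i| (ties get averaged ranks).
ranks: |3|->2, |6|->5, |4|->3, |8|->8.5, |7|->6.5, |1|->1, |8|->8.5, |5|->4, |7|->6.5
Step 3: Attach original signs; sum ranks with positive sign and with negative sign.
W+ = 3 + 6.5 + 1 + 8.5 + 4 = 23
W- = 2 + 5 + 8.5 + 6.5 = 22
(Check: W+ + W- = 45 should equal n(n+1)/2 = 45.)
Step 4: Test statistic W = min(W+, W-) = 22.
Step 5: Ties in |d|, so use the tie-corrected normal approximation.
        E[W] = n(n+1)/4 = 9*10/4 = 22.5.
        Tie groups: |d|=7 (t=2), |d|=8 (t=2); sum(t^3 - t) = 12.
        Var[W] = n(n+1)(2n+1)/24 - sum(t^3-t)/48 = 1710/24 - 12/48 = 71.
        z = (W - E[W]) / sqrt(Var[W]) = (22 - 22.5) / 8.4261 = -0.0593.
        Two-sided p = 2*Phi(z) = 0.952682.
Step 6: alpha = 0.1. fail to reject H0.

W+ = 23, W- = 22, W = min = 22, p = 0.952682, fail to reject H0.


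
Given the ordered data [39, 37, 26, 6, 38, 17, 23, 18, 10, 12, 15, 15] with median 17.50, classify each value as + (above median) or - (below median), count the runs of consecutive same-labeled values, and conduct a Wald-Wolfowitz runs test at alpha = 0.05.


Step 1: Compute median = 17.50; label A = above, B = below.
Labels in order: AAABABAABBBB  (n_A = 6, n_B = 6)
Step 2: Count runs R = 6.
Step 3: Under H0 (random ordering), E[R] = 2*n_A*n_B/(n_A+n_B) + 1 = 2*6*6/12 + 1 = 7.0000.
        Var[R] = 2*n_A*n_B*(2*n_A*n_B - n_A - n_B) / ((n_A+n_B)^2 * (n_A+n_B-1)) = 4320/1584 = 2.7273.
        SD[R] = 1.6514.
Step 4: Continuity-corrected z = (R + 0.5 - E[R]) / SD[R] = (6 + 0.5 - 7.0000) / 1.6514 = -0.3028.
Step 5: Two-sided p-value via normal approximation = 2*(1 - Phi(|z|)) = 0.762069.
Step 6: alpha = 0.05. fail to reject H0.

R = 6, z = -0.3028, p = 0.762069, fail to reject H0.


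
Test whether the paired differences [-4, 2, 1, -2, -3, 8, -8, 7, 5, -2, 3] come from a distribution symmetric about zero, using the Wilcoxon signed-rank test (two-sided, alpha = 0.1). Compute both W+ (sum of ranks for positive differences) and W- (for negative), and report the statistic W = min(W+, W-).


Step 1: Drop any zero differences (none here) and take |d_i|.
|d| = [4, 2, 1, 2, 3, 8, 8, 7, 5, 2, 3]
Step 2: Midrank |d_i| (ties get averaged ranks).
ranks: |4|->7, |2|->3, |1|->1, |2|->3, |3|->5.5, |8|->10.5, |8|->10.5, |7|->9, |5|->8, |2|->3, |3|->5.5
Step 3: Attach original signs; sum ranks with positive sign and with negative sign.
W+ = 3 + 1 + 10.5 + 9 + 8 + 5.5 = 37
W- = 7 + 3 + 5.5 + 10.5 + 3 = 29
(Check: W+ + W- = 66 should equal n(n+1)/2 = 66.)
Step 4: Test statistic W = min(W+, W-) = 29.
Step 5: Ties in |d|, so use the tie-corrected normal approximation.
        E[W] = n(n+1)/4 = 11*12/4 = 33.
        Tie groups: |d|=2 (t=3), |d|=3 (t=2), |d|=8 (t=2); sum(t^3 - t) = 36.
        Var[W] = n(n+1)(2n+1)/24 - sum(t^3-t)/48 = 3036/24 - 36/48 = 125.75.
        z = (W - E[W]) / sqrt(Var[W]) = (29 - 33) / 11.2138 = -0.3567.
        Two-sided p = 2*Phi(z) = 0.721315.
Step 6: alpha = 0.1. fail to reject H0.

W+ = 37, W- = 29, W = min = 29, p = 0.721315, fail to reject H0.


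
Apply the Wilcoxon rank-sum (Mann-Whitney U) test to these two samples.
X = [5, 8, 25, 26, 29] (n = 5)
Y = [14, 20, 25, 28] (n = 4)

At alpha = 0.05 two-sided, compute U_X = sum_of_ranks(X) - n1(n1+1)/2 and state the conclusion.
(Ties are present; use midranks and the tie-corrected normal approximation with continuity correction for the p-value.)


Step 1: Combine and sort all 9 observations; assign midranks.
sorted (value, group): (5,X), (8,X), (14,Y), (20,Y), (25,X), (25,Y), (26,X), (28,Y), (29,X)
ranks: 5->1, 8->2, 14->3, 20->4, 25->5.5, 25->5.5, 26->7, 28->8, 29->9
Step 2: Rank sum for X: R1 = 1 + 2 + 5.5 + 7 + 9 = 24.5.
Step 3: U_X = R1 - n1(n1+1)/2 = 24.5 - 5*6/2 = 24.5 - 15 = 9.5.
       U_Y = n1*n2 - U_X = 20 - 9.5 = 10.5.
Step 4: Ties are present, so use the tie-corrected normal approximation (with continuity correction) for the p-value.
Step 5: p-value = 1.000000; compare to alpha = 0.05. fail to reject H0.

U_X = 9.5, p = 1.000000, fail to reject H0 at alpha = 0.05.


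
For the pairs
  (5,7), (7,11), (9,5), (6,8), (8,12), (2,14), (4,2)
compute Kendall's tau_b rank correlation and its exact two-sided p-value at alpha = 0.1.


Step 1: Enumerate the 21 unordered pairs (i,j) with i<j and classify each by sign(x_j-x_i) * sign(y_j-y_i).
  (1,2):dx=+2,dy=+4->C; (1,3):dx=+4,dy=-2->D; (1,4):dx=+1,dy=+1->C; (1,5):dx=+3,dy=+5->C
  (1,6):dx=-3,dy=+7->D; (1,7):dx=-1,dy=-5->C; (2,3):dx=+2,dy=-6->D; (2,4):dx=-1,dy=-3->C
  (2,5):dx=+1,dy=+1->C; (2,6):dx=-5,dy=+3->D; (2,7):dx=-3,dy=-9->C; (3,4):dx=-3,dy=+3->D
  (3,5):dx=-1,dy=+7->D; (3,6):dx=-7,dy=+9->D; (3,7):dx=-5,dy=-3->C; (4,5):dx=+2,dy=+4->C
  (4,6):dx=-4,dy=+6->D; (4,7):dx=-2,dy=-6->C; (5,6):dx=-6,dy=+2->D; (5,7):dx=-4,dy=-10->C
  (6,7):dx=+2,dy=-12->D
Step 2: C = 11, D = 10, total pairs = 21.
Step 3: tau = (C - D)/(n(n-1)/2) = (11 - 10)/21 = 0.047619.
Step 4: Exact two-sided p-value (enumerate n! = 5040 permutations of y under H0): p = 1.000000.
Step 5: alpha = 0.1. fail to reject H0.

tau_b = 0.0476 (C=11, D=10), p = 1.000000, fail to reject H0.


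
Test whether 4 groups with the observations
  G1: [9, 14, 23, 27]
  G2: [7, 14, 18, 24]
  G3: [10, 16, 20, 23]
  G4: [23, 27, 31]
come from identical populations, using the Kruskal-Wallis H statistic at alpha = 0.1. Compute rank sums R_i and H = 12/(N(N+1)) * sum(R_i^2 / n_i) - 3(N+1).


Step 1: Combine all N = 15 observations and assign midranks.
sorted (value, group, rank): (7,G2,1), (9,G1,2), (10,G3,3), (14,G1,4.5), (14,G2,4.5), (16,G3,6), (18,G2,7), (20,G3,8), (23,G1,10), (23,G3,10), (23,G4,10), (24,G2,12), (27,G1,13.5), (27,G4,13.5), (31,G4,15)
Step 2: Sum ranks within each group.
R_1 = 30 (n_1 = 4)
R_2 = 24.5 (n_2 = 4)
R_3 = 27 (n_3 = 4)
R_4 = 38.5 (n_4 = 3)
Step 3: H = 12/(N(N+1)) * sum(R_i^2/n_i) - 3(N+1)
     = 12/(15*16) * (30^2/4 + 24.5^2/4 + 27^2/4 + 38.5^2/3) - 3*16
     = 0.050000 * 1051.4 - 48
     = 4.569792.
Step 4: Ties present; correction factor C = 1 - 36/(15^3 - 15) = 0.989286. Corrected H = 4.569792 / 0.989286 = 4.619284.
Step 5: Under H0, H ~ chi^2(3); p-value = 0.201894.
Step 6: alpha = 0.1. fail to reject H0.

H = 4.6193, df = 3, p = 0.201894, fail to reject H0.


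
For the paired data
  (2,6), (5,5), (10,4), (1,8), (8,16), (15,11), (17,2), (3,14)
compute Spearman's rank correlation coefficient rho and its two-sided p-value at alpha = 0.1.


Step 1: Rank x and y separately (midranks; no ties here).
rank(x): 2->2, 5->4, 10->6, 1->1, 8->5, 15->7, 17->8, 3->3
rank(y): 6->4, 5->3, 4->2, 8->5, 16->8, 11->6, 2->1, 14->7
Step 2: d_i = R_x(i) - R_y(i); compute d_i^2.
  (2-4)^2=4, (4-3)^2=1, (6-2)^2=16, (1-5)^2=16, (5-8)^2=9, (7-6)^2=1, (8-1)^2=49, (3-7)^2=16
sum(d^2) = 112.
Step 3: rho = 1 - 6*112 / (8*(8^2 - 1)) = 1 - 672/504 = -0.333333.
Step 4: Under H0, t = rho * sqrt((n-2)/(1-rho^2)) = -0.8660 ~ t(6).
Step 5: Two-sided p-value from the t-distribution with 6 df = 0.419753.
Step 6: alpha = 0.1. fail to reject H0.

rho = -0.3333, p = 0.419753, fail to reject H0 at alpha = 0.1.


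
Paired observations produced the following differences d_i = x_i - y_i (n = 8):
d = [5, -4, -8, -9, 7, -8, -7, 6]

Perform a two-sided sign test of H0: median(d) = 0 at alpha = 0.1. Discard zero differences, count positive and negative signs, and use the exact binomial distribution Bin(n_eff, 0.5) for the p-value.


Step 1: Discard zero differences. Original n = 8; n_eff = number of nonzero differences = 8.
Nonzero differences (with sign): +5, -4, -8, -9, +7, -8, -7, +6
Step 2: Count signs: positive = 3, negative = 5.
Step 3: Under H0: P(positive) = 0.5, so the number of positives S ~ Bin(8, 0.5).
Step 4: Two-sided exact p-value = sum of Bin(8,0.5) probabilities at or below the observed probability = 0.726562.
Step 5: alpha = 0.1. fail to reject H0.

n_eff = 8, pos = 3, neg = 5, p = 0.726562, fail to reject H0.


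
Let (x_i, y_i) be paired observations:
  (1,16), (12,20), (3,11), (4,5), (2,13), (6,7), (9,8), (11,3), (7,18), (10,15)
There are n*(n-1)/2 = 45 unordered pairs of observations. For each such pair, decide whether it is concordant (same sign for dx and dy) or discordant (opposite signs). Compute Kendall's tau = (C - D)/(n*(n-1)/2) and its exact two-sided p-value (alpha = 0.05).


Step 1: Enumerate the 45 unordered pairs (i,j) with i<j and classify each by sign(x_j-x_i) * sign(y_j-y_i).
  (1,2):dx=+11,dy=+4->C; (1,3):dx=+2,dy=-5->D; (1,4):dx=+3,dy=-11->D; (1,5):dx=+1,dy=-3->D
  (1,6):dx=+5,dy=-9->D; (1,7):dx=+8,dy=-8->D; (1,8):dx=+10,dy=-13->D; (1,9):dx=+6,dy=+2->C
  (1,10):dx=+9,dy=-1->D; (2,3):dx=-9,dy=-9->C; (2,4):dx=-8,dy=-15->C; (2,5):dx=-10,dy=-7->C
  (2,6):dx=-6,dy=-13->C; (2,7):dx=-3,dy=-12->C; (2,8):dx=-1,dy=-17->C; (2,9):dx=-5,dy=-2->C
  (2,10):dx=-2,dy=-5->C; (3,4):dx=+1,dy=-6->D; (3,5):dx=-1,dy=+2->D; (3,6):dx=+3,dy=-4->D
  (3,7):dx=+6,dy=-3->D; (3,8):dx=+8,dy=-8->D; (3,9):dx=+4,dy=+7->C; (3,10):dx=+7,dy=+4->C
  (4,5):dx=-2,dy=+8->D; (4,6):dx=+2,dy=+2->C; (4,7):dx=+5,dy=+3->C; (4,8):dx=+7,dy=-2->D
  (4,9):dx=+3,dy=+13->C; (4,10):dx=+6,dy=+10->C; (5,6):dx=+4,dy=-6->D; (5,7):dx=+7,dy=-5->D
  (5,8):dx=+9,dy=-10->D; (5,9):dx=+5,dy=+5->C; (5,10):dx=+8,dy=+2->C; (6,7):dx=+3,dy=+1->C
  (6,8):dx=+5,dy=-4->D; (6,9):dx=+1,dy=+11->C; (6,10):dx=+4,dy=+8->C; (7,8):dx=+2,dy=-5->D
  (7,9):dx=-2,dy=+10->D; (7,10):dx=+1,dy=+7->C; (8,9):dx=-4,dy=+15->D; (8,10):dx=-1,dy=+12->D
  (9,10):dx=+3,dy=-3->D
Step 2: C = 22, D = 23, total pairs = 45.
Step 3: tau = (C - D)/(n(n-1)/2) = (22 - 23)/45 = -0.022222.
Step 4: Exact two-sided p-value (enumerate n! = 3628800 permutations of y under H0): p = 1.000000.
Step 5: alpha = 0.05. fail to reject H0.

tau_b = -0.0222 (C=22, D=23), p = 1.000000, fail to reject H0.


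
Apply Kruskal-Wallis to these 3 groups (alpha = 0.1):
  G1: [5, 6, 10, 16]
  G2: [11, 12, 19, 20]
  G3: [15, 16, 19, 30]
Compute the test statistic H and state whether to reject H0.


Step 1: Combine all N = 12 observations and assign midranks.
sorted (value, group, rank): (5,G1,1), (6,G1,2), (10,G1,3), (11,G2,4), (12,G2,5), (15,G3,6), (16,G1,7.5), (16,G3,7.5), (19,G2,9.5), (19,G3,9.5), (20,G2,11), (30,G3,12)
Step 2: Sum ranks within each group.
R_1 = 13.5 (n_1 = 4)
R_2 = 29.5 (n_2 = 4)
R_3 = 35 (n_3 = 4)
Step 3: H = 12/(N(N+1)) * sum(R_i^2/n_i) - 3(N+1)
     = 12/(12*13) * (13.5^2/4 + 29.5^2/4 + 35^2/4) - 3*13
     = 0.076923 * 569.375 - 39
     = 4.798077.
Step 4: Ties present; correction factor C = 1 - 12/(12^3 - 12) = 0.993007. Corrected H = 4.798077 / 0.993007 = 4.831866.
Step 5: Under H0, H ~ chi^2(2); p-value = 0.089284.
Step 6: alpha = 0.1. reject H0.

H = 4.8319, df = 2, p = 0.089284, reject H0.


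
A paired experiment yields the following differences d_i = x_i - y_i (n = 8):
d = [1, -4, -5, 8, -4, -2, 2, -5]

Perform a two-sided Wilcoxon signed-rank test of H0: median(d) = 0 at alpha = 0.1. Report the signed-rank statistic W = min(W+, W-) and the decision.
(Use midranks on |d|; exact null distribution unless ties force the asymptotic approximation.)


Step 1: Drop any zero differences (none here) and take |d_i|.
|d| = [1, 4, 5, 8, 4, 2, 2, 5]
Step 2: Midrank |d_i| (ties get averaged ranks).
ranks: |1|->1, |4|->4.5, |5|->6.5, |8|->8, |4|->4.5, |2|->2.5, |2|->2.5, |5|->6.5
Step 3: Attach original signs; sum ranks with positive sign and with negative sign.
W+ = 1 + 8 + 2.5 = 11.5
W- = 4.5 + 6.5 + 4.5 + 2.5 + 6.5 = 24.5
(Check: W+ + W- = 36 should equal n(n+1)/2 = 36.)
Step 4: Test statistic W = min(W+, W-) = 11.5.
Step 5: Ties in |d|, so use the tie-corrected normal approximation.
        E[W] = n(n+1)/4 = 8*9/4 = 18.
        Tie groups: |d|=2 (t=2), |d|=4 (t=2), |d|=5 (t=2); sum(t^3 - t) = 18.
        Var[W] = n(n+1)(2n+1)/24 - sum(t^3-t)/48 = 1224/24 - 18/48 = 50.625.
        z = (W - E[W]) / sqrt(Var[W]) = (11.5 - 18) / 7.1151 = -0.9135.
        Two-sided p = 2*Phi(z) = 0.360955.
Step 6: alpha = 0.1. fail to reject H0.

W+ = 11.5, W- = 24.5, W = min = 11.5, p = 0.360955, fail to reject H0.


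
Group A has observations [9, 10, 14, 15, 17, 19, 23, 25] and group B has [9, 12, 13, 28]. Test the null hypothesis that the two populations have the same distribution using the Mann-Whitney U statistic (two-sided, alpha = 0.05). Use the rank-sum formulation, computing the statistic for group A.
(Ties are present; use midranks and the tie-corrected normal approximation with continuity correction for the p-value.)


Step 1: Combine and sort all 12 observations; assign midranks.
sorted (value, group): (9,X), (9,Y), (10,X), (12,Y), (13,Y), (14,X), (15,X), (17,X), (19,X), (23,X), (25,X), (28,Y)
ranks: 9->1.5, 9->1.5, 10->3, 12->4, 13->5, 14->6, 15->7, 17->8, 19->9, 23->10, 25->11, 28->12
Step 2: Rank sum for X: R1 = 1.5 + 3 + 6 + 7 + 8 + 9 + 10 + 11 = 55.5.
Step 3: U_X = R1 - n1(n1+1)/2 = 55.5 - 8*9/2 = 55.5 - 36 = 19.5.
       U_Y = n1*n2 - U_X = 32 - 19.5 = 12.5.
Step 4: Ties are present, so use the tie-corrected normal approximation (with continuity correction) for the p-value.
Step 5: p-value = 0.609759; compare to alpha = 0.05. fail to reject H0.

U_X = 19.5, p = 0.609759, fail to reject H0 at alpha = 0.05.
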